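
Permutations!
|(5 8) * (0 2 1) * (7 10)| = 6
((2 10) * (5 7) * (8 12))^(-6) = (12)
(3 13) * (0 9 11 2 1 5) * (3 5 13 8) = (0 9 11 2 1 13 5)(3 8) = [9, 13, 1, 8, 4, 0, 6, 7, 3, 11, 10, 2, 12, 5]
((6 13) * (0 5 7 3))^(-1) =((0 5 7 3)(6 13))^(-1) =(0 3 7 5)(6 13)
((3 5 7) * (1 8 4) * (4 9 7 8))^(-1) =(1 4)(3 7 9 8 5)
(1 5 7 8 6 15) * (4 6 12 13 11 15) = (1 5 7 8 12 13 11 15)(4 6) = [0, 5, 2, 3, 6, 7, 4, 8, 12, 9, 10, 15, 13, 11, 14, 1]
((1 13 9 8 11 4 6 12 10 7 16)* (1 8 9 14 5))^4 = ((1 13 14 5)(4 6 12 10 7 16 8 11))^4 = (4 7)(6 16)(8 12)(10 11)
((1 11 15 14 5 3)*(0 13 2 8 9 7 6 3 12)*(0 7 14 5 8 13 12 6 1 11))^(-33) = (0 1 7 12)(2 13)(3 15 6 11 5)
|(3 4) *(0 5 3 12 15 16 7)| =|(0 5 3 4 12 15 16 7)| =8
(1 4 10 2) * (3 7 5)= [0, 4, 1, 7, 10, 3, 6, 5, 8, 9, 2]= (1 4 10 2)(3 7 5)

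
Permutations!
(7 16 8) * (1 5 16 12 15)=(1 5 16 8 7 12 15)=[0, 5, 2, 3, 4, 16, 6, 12, 7, 9, 10, 11, 15, 13, 14, 1, 8]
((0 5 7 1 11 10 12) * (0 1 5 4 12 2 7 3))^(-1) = (0 3 5 7 2 10 11 1 12 4)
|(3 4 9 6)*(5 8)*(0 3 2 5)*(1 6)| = 9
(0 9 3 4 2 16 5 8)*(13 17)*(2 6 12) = (0 9 3 4 6 12 2 16 5 8)(13 17) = [9, 1, 16, 4, 6, 8, 12, 7, 0, 3, 10, 11, 2, 17, 14, 15, 5, 13]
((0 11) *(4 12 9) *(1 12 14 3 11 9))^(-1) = ((0 9 4 14 3 11)(1 12))^(-1) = (0 11 3 14 4 9)(1 12)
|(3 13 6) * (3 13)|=2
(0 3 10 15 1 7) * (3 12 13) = (0 12 13 3 10 15 1 7) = [12, 7, 2, 10, 4, 5, 6, 0, 8, 9, 15, 11, 13, 3, 14, 1]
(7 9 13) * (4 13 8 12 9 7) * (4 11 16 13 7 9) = (4 7 9 8 12)(11 16 13) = [0, 1, 2, 3, 7, 5, 6, 9, 12, 8, 10, 16, 4, 11, 14, 15, 13]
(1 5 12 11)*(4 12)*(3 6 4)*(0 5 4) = [5, 4, 2, 6, 12, 3, 0, 7, 8, 9, 10, 1, 11] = (0 5 3 6)(1 4 12 11)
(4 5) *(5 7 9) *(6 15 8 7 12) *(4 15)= [0, 1, 2, 3, 12, 15, 4, 9, 7, 5, 10, 11, 6, 13, 14, 8]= (4 12 6)(5 15 8 7 9)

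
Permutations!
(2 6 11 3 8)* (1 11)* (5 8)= (1 11 3 5 8 2 6)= [0, 11, 6, 5, 4, 8, 1, 7, 2, 9, 10, 3]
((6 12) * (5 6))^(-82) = (5 12 6)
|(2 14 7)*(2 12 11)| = |(2 14 7 12 11)| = 5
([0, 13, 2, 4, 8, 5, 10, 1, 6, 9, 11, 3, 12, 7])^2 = (1 7 13)(3 8 10)(4 6 11)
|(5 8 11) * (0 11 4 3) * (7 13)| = 6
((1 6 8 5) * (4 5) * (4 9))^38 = ((1 6 8 9 4 5))^38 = (1 8 4)(5 6 9)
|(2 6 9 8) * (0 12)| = 4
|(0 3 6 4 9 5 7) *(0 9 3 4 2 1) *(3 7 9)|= |(0 4 7 3 6 2 1)(5 9)|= 14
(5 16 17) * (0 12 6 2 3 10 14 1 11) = (0 12 6 2 3 10 14 1 11)(5 16 17) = [12, 11, 3, 10, 4, 16, 2, 7, 8, 9, 14, 0, 6, 13, 1, 15, 17, 5]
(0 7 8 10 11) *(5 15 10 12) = (0 7 8 12 5 15 10 11) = [7, 1, 2, 3, 4, 15, 6, 8, 12, 9, 11, 0, 5, 13, 14, 10]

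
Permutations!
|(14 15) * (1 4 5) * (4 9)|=|(1 9 4 5)(14 15)|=4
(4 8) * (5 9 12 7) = [0, 1, 2, 3, 8, 9, 6, 5, 4, 12, 10, 11, 7] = (4 8)(5 9 12 7)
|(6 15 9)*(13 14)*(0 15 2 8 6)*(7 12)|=6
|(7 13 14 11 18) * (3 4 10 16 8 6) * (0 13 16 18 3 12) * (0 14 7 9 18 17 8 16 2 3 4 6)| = 26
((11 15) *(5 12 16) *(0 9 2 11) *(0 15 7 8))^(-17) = ((0 9 2 11 7 8)(5 12 16))^(-17) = (0 9 2 11 7 8)(5 12 16)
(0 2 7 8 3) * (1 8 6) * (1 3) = (0 2 7 6 3)(1 8) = [2, 8, 7, 0, 4, 5, 3, 6, 1]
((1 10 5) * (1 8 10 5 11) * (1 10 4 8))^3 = ((1 5)(4 8)(10 11))^3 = (1 5)(4 8)(10 11)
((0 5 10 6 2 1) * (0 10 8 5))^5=(1 10 6 2)(5 8)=((1 10 6 2)(5 8))^5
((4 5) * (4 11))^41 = ((4 5 11))^41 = (4 11 5)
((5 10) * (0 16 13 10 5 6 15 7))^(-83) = ((0 16 13 10 6 15 7))^(-83) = (0 16 13 10 6 15 7)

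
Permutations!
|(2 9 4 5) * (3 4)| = 5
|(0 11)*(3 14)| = |(0 11)(3 14)| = 2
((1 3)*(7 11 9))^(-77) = (1 3)(7 11 9)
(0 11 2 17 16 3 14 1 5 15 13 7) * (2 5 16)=(0 11 5 15 13 7)(1 16 3 14)(2 17)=[11, 16, 17, 14, 4, 15, 6, 0, 8, 9, 10, 5, 12, 7, 1, 13, 3, 2]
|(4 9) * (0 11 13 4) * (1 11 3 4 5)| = |(0 3 4 9)(1 11 13 5)| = 4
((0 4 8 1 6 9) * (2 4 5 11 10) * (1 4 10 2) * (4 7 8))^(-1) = (0 9 6 1 10 2 11 5)(7 8)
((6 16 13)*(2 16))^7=(2 6 13 16)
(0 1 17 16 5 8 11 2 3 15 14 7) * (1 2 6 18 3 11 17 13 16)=[2, 13, 11, 15, 4, 8, 18, 0, 17, 9, 10, 6, 12, 16, 7, 14, 5, 1, 3]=(0 2 11 6 18 3 15 14 7)(1 13 16 5 8 17)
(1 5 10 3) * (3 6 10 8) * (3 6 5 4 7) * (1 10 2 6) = [0, 4, 6, 10, 7, 8, 2, 3, 1, 9, 5] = (1 4 7 3 10 5 8)(2 6)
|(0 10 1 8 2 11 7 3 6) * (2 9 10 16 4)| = 8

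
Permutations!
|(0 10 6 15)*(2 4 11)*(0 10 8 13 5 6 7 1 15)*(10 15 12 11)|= 35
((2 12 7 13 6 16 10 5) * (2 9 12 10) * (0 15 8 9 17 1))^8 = ((0 15 8 9 12 7 13 6 16 2 10 5 17 1))^8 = (0 16 8 10 12 17 13)(1 6 15 2 9 5 7)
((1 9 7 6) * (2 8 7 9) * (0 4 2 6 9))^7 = ((0 4 2 8 7 9)(1 6))^7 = (0 4 2 8 7 9)(1 6)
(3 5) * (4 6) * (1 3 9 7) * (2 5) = [0, 3, 5, 2, 6, 9, 4, 1, 8, 7] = (1 3 2 5 9 7)(4 6)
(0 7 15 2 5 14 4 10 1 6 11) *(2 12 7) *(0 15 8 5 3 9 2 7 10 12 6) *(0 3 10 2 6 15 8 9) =(15)(0 7 9 6 11 8 5 14 4 12 2 10 1 3) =[7, 3, 10, 0, 12, 14, 11, 9, 5, 6, 1, 8, 2, 13, 4, 15]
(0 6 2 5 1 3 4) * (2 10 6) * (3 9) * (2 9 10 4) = [9, 10, 5, 2, 0, 1, 4, 7, 8, 3, 6] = (0 9 3 2 5 1 10 6 4)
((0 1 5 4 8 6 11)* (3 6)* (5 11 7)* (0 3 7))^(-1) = (0 6 3 11 1)(4 5 7 8)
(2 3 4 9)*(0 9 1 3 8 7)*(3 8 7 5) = (0 9 2 7)(1 8 5 3 4) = [9, 8, 7, 4, 1, 3, 6, 0, 5, 2]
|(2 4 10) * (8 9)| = |(2 4 10)(8 9)| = 6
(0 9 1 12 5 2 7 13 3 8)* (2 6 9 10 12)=(0 10 12 5 6 9 1 2 7 13 3 8)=[10, 2, 7, 8, 4, 6, 9, 13, 0, 1, 12, 11, 5, 3]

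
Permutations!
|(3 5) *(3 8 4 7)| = 5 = |(3 5 8 4 7)|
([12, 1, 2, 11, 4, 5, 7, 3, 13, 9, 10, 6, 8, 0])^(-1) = [13, 1, 2, 7, 4, 5, 11, 6, 12, 9, 10, 3, 0, 8]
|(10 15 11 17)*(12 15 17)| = 6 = |(10 17)(11 12 15)|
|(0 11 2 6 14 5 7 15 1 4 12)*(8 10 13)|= 33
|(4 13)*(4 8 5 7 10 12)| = |(4 13 8 5 7 10 12)| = 7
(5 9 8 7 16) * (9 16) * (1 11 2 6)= (1 11 2 6)(5 16)(7 9 8)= [0, 11, 6, 3, 4, 16, 1, 9, 7, 8, 10, 2, 12, 13, 14, 15, 5]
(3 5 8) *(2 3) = (2 3 5 8) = [0, 1, 3, 5, 4, 8, 6, 7, 2]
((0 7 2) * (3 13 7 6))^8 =(0 3 7)(2 6 13) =((0 6 3 13 7 2))^8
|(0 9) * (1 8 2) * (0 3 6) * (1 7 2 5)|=12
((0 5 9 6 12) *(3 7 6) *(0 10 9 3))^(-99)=((0 5 3 7 6 12 10 9))^(-99)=(0 12 3 9 6 5 10 7)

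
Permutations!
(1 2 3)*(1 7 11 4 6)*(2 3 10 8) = (1 3 7 11 4 6)(2 10 8) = [0, 3, 10, 7, 6, 5, 1, 11, 2, 9, 8, 4]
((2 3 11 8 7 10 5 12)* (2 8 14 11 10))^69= (2 7 8 12 5 10 3)(11 14)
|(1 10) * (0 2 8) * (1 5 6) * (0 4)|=4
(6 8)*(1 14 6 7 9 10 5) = (1 14 6 8 7 9 10 5) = [0, 14, 2, 3, 4, 1, 8, 9, 7, 10, 5, 11, 12, 13, 6]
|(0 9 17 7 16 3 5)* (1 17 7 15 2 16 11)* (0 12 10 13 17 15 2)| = 24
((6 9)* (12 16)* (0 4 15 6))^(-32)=((0 4 15 6 9)(12 16))^(-32)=(16)(0 6 4 9 15)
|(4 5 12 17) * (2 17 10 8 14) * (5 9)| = 9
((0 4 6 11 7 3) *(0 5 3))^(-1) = ((0 4 6 11 7)(3 5))^(-1) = (0 7 11 6 4)(3 5)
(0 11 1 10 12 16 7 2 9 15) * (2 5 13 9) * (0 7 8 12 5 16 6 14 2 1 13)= (0 11 13 9 15 7 16 8 12 6 14 2 1 10 5)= [11, 10, 1, 3, 4, 0, 14, 16, 12, 15, 5, 13, 6, 9, 2, 7, 8]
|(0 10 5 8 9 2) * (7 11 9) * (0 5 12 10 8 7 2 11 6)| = 6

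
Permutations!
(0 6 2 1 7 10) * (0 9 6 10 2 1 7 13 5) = (0 10 9 6 1 13 5)(2 7) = [10, 13, 7, 3, 4, 0, 1, 2, 8, 6, 9, 11, 12, 5]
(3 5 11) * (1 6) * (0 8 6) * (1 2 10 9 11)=[8, 0, 10, 5, 4, 1, 2, 7, 6, 11, 9, 3]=(0 8 6 2 10 9 11 3 5 1)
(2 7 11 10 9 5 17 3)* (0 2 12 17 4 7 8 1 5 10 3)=(0 2 8 1 5 4 7 11 3 12 17)(9 10)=[2, 5, 8, 12, 7, 4, 6, 11, 1, 10, 9, 3, 17, 13, 14, 15, 16, 0]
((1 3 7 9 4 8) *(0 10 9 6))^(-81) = ((0 10 9 4 8 1 3 7 6))^(-81) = (10)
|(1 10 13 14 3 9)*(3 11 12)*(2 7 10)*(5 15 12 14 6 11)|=13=|(1 2 7 10 13 6 11 14 5 15 12 3 9)|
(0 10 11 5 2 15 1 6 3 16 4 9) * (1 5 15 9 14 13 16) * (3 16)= [10, 6, 9, 1, 14, 2, 16, 7, 8, 0, 11, 15, 12, 3, 13, 5, 4]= (0 10 11 15 5 2 9)(1 6 16 4 14 13 3)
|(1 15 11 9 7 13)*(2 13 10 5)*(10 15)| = |(1 10 5 2 13)(7 15 11 9)| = 20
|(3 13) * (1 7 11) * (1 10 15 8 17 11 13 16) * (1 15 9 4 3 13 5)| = |(1 7 5)(3 16 15 8 17 11 10 9 4)| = 9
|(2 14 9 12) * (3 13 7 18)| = 4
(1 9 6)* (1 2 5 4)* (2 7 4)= (1 9 6 7 4)(2 5)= [0, 9, 5, 3, 1, 2, 7, 4, 8, 6]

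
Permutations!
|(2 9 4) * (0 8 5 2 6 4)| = 10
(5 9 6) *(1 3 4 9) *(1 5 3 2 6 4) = (1 2 6 3)(4 9) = [0, 2, 6, 1, 9, 5, 3, 7, 8, 4]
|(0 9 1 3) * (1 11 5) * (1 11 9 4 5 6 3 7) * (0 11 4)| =6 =|(1 7)(3 11 6)(4 5)|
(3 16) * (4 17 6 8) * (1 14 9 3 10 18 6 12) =[0, 14, 2, 16, 17, 5, 8, 7, 4, 3, 18, 11, 1, 13, 9, 15, 10, 12, 6] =(1 14 9 3 16 10 18 6 8 4 17 12)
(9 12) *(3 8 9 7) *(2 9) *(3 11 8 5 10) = (2 9 12 7 11 8)(3 5 10) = [0, 1, 9, 5, 4, 10, 6, 11, 2, 12, 3, 8, 7]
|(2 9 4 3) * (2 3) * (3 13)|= |(2 9 4)(3 13)|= 6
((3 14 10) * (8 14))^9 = (3 8 14 10)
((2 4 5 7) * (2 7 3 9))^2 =((2 4 5 3 9))^2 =(2 5 9 4 3)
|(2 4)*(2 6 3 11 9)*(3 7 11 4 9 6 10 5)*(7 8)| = |(2 9)(3 4 10 5)(6 8 7 11)| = 4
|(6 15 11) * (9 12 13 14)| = |(6 15 11)(9 12 13 14)| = 12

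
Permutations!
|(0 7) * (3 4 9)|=6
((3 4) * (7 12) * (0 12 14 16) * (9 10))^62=((0 12 7 14 16)(3 4)(9 10))^62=(0 7 16 12 14)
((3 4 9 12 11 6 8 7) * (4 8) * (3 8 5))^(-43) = ((3 5)(4 9 12 11 6)(7 8))^(-43) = (3 5)(4 12 6 9 11)(7 8)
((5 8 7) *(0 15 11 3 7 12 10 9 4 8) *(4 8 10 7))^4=(0 4 12 15 10 7 11 9 5 3 8)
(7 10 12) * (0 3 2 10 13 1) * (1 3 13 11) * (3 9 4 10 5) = (0 13 9 4 10 12 7 11 1)(2 5 3) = [13, 0, 5, 2, 10, 3, 6, 11, 8, 4, 12, 1, 7, 9]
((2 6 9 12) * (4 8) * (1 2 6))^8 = ((1 2)(4 8)(6 9 12))^8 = (6 12 9)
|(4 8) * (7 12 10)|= |(4 8)(7 12 10)|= 6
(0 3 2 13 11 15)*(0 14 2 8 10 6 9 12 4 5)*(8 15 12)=(0 3 15 14 2 13 11 12 4 5)(6 9 8 10)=[3, 1, 13, 15, 5, 0, 9, 7, 10, 8, 6, 12, 4, 11, 2, 14]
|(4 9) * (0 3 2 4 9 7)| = 5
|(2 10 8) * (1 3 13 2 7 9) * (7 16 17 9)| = |(1 3 13 2 10 8 16 17 9)| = 9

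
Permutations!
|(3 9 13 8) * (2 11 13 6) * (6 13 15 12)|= |(2 11 15 12 6)(3 9 13 8)|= 20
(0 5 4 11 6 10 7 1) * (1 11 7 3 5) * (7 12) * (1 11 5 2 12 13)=[11, 0, 12, 2, 13, 4, 10, 5, 8, 9, 3, 6, 7, 1]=(0 11 6 10 3 2 12 7 5 4 13 1)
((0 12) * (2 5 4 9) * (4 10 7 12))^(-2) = (0 7 5 9)(2 4 12 10) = ((0 4 9 2 5 10 7 12))^(-2)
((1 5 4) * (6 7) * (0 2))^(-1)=(0 2)(1 4 5)(6 7)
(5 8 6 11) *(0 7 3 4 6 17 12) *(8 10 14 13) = [7, 1, 2, 4, 6, 10, 11, 3, 17, 9, 14, 5, 0, 8, 13, 15, 16, 12] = (0 7 3 4 6 11 5 10 14 13 8 17 12)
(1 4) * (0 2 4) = (0 2 4 1) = [2, 0, 4, 3, 1]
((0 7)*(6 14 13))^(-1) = (0 7)(6 13 14) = ((0 7)(6 14 13))^(-1)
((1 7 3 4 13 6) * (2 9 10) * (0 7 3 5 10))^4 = ((0 7 5 10 2 9)(1 3 4 13 6))^4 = (0 2 5)(1 6 13 4 3)(7 9 10)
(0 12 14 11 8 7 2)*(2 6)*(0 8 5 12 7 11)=(0 7 6 2 8 11 5 12 14)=[7, 1, 8, 3, 4, 12, 2, 6, 11, 9, 10, 5, 14, 13, 0]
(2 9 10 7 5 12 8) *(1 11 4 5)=(1 11 4 5 12 8 2 9 10 7)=[0, 11, 9, 3, 5, 12, 6, 1, 2, 10, 7, 4, 8]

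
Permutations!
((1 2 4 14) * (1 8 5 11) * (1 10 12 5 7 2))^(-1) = ((2 4 14 8 7)(5 11 10 12))^(-1) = (2 7 8 14 4)(5 12 10 11)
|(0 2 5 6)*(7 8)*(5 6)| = |(0 2 6)(7 8)| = 6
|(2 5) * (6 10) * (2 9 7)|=4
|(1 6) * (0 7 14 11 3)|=|(0 7 14 11 3)(1 6)|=10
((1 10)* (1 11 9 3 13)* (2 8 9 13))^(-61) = ((1 10 11 13)(2 8 9 3))^(-61) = (1 13 11 10)(2 3 9 8)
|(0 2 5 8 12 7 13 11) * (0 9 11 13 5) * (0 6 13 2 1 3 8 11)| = |(0 1 3 8 12 7 5 11 9)(2 6 13)| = 9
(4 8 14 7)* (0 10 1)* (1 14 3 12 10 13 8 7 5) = (0 13 8 3 12 10 14 5 1)(4 7) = [13, 0, 2, 12, 7, 1, 6, 4, 3, 9, 14, 11, 10, 8, 5]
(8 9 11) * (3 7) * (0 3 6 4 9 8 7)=(0 3)(4 9 11 7 6)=[3, 1, 2, 0, 9, 5, 4, 6, 8, 11, 10, 7]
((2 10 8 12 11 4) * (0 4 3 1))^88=(0 3 12 10 4 1 11 8 2)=((0 4 2 10 8 12 11 3 1))^88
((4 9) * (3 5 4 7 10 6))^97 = ((3 5 4 9 7 10 6))^97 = (3 6 10 7 9 4 5)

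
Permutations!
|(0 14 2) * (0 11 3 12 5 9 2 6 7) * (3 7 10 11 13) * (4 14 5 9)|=|(0 5 4 14 6 10 11 7)(2 13 3 12 9)|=40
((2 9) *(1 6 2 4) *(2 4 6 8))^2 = (1 2 6)(4 8 9)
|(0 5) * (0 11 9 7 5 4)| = 4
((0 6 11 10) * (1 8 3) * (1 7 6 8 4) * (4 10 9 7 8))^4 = (11)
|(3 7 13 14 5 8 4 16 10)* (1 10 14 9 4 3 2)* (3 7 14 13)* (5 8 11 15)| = 12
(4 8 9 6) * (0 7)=[7, 1, 2, 3, 8, 5, 4, 0, 9, 6]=(0 7)(4 8 9 6)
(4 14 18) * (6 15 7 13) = (4 14 18)(6 15 7 13) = [0, 1, 2, 3, 14, 5, 15, 13, 8, 9, 10, 11, 12, 6, 18, 7, 16, 17, 4]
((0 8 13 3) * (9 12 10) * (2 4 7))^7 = (0 3 13 8)(2 4 7)(9 12 10)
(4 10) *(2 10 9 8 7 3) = (2 10 4 9 8 7 3) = [0, 1, 10, 2, 9, 5, 6, 3, 7, 8, 4]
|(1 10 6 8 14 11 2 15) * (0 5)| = |(0 5)(1 10 6 8 14 11 2 15)| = 8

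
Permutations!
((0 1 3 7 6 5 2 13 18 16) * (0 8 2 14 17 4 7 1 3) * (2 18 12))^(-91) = (0 1 3)(2 12 13)(4 17 14 5 6 7)(8 16 18)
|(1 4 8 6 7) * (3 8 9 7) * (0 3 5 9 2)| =10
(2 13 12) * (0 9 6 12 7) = (0 9 6 12 2 13 7) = [9, 1, 13, 3, 4, 5, 12, 0, 8, 6, 10, 11, 2, 7]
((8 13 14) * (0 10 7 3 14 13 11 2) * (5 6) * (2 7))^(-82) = (0 2 10)(3 11 14 7 8)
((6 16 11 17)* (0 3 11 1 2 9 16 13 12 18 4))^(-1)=((0 3 11 17 6 13 12 18 4)(1 2 9 16))^(-1)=(0 4 18 12 13 6 17 11 3)(1 16 9 2)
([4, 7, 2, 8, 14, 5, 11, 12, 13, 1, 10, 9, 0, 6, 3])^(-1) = (0 12 7 1 9 11 6 13 8 3 14 4)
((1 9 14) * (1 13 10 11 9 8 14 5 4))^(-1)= (1 4 5 9 11 10 13 14 8)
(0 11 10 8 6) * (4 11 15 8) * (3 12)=(0 15 8 6)(3 12)(4 11 10)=[15, 1, 2, 12, 11, 5, 0, 7, 6, 9, 4, 10, 3, 13, 14, 8]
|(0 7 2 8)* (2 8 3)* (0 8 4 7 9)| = 2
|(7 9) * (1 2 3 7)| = |(1 2 3 7 9)| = 5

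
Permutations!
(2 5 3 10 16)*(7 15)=[0, 1, 5, 10, 4, 3, 6, 15, 8, 9, 16, 11, 12, 13, 14, 7, 2]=(2 5 3 10 16)(7 15)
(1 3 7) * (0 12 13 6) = [12, 3, 2, 7, 4, 5, 0, 1, 8, 9, 10, 11, 13, 6] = (0 12 13 6)(1 3 7)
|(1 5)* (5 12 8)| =|(1 12 8 5)| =4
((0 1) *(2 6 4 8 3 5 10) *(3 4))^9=((0 1)(2 6 3 5 10)(4 8))^9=(0 1)(2 10 5 3 6)(4 8)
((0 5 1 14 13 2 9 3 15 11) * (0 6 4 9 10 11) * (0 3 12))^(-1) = (0 12 9 4 6 11 10 2 13 14 1 5)(3 15)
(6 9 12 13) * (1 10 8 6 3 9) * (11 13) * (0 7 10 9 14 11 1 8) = [7, 9, 2, 14, 4, 5, 8, 10, 6, 12, 0, 13, 1, 3, 11] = (0 7 10)(1 9 12)(3 14 11 13)(6 8)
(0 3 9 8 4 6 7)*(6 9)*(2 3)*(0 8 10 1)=(0 2 3 6 7 8 4 9 10 1)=[2, 0, 3, 6, 9, 5, 7, 8, 4, 10, 1]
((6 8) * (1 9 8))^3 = (1 6 8 9)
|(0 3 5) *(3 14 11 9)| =|(0 14 11 9 3 5)| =6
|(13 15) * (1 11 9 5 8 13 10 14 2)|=|(1 11 9 5 8 13 15 10 14 2)|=10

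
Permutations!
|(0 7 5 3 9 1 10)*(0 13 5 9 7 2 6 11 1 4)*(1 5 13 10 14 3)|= |(0 2 6 11 5 1 14 3 7 9 4)|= 11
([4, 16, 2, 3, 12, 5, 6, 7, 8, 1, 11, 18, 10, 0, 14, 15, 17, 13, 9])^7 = [1, 10, 2, 3, 16, 5, 6, 7, 8, 12, 13, 0, 17, 9, 14, 15, 11, 18, 4]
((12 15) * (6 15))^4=(6 15 12)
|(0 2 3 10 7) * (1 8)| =|(0 2 3 10 7)(1 8)| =10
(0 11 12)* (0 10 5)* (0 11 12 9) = (0 12 10 5 11 9) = [12, 1, 2, 3, 4, 11, 6, 7, 8, 0, 5, 9, 10]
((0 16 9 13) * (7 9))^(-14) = (0 16 7 9 13)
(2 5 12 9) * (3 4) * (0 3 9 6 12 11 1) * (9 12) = [3, 0, 5, 4, 12, 11, 9, 7, 8, 2, 10, 1, 6] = (0 3 4 12 6 9 2 5 11 1)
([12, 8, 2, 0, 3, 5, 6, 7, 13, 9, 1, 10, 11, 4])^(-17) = (0 12 11 10 1 8 13 4 3)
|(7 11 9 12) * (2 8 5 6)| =|(2 8 5 6)(7 11 9 12)| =4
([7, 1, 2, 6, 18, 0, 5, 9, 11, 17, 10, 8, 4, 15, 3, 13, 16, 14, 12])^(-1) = (0 5 6 3 14 17 9 7)(4 12 18)(8 11)(13 15)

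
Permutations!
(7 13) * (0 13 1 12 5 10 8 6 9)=(0 13 7 1 12 5 10 8 6 9)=[13, 12, 2, 3, 4, 10, 9, 1, 6, 0, 8, 11, 5, 7]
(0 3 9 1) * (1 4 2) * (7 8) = [3, 0, 1, 9, 2, 5, 6, 8, 7, 4] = (0 3 9 4 2 1)(7 8)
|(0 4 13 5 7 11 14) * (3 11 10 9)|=10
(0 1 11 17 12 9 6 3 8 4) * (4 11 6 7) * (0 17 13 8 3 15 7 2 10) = (0 1 6 15 7 4 17 12 9 2 10)(8 11 13) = [1, 6, 10, 3, 17, 5, 15, 4, 11, 2, 0, 13, 9, 8, 14, 7, 16, 12]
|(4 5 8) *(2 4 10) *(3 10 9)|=7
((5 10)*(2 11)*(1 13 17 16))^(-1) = (1 16 17 13)(2 11)(5 10)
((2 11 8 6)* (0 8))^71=((0 8 6 2 11))^71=(0 8 6 2 11)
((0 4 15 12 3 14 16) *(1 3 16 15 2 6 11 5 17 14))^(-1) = (0 16 12 15 14 17 5 11 6 2 4)(1 3)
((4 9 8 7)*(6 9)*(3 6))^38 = ((3 6 9 8 7 4))^38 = (3 9 7)(4 6 8)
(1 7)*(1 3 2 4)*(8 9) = [0, 7, 4, 2, 1, 5, 6, 3, 9, 8] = (1 7 3 2 4)(8 9)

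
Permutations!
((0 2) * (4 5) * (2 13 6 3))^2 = ((0 13 6 3 2)(4 5))^2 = (0 6 2 13 3)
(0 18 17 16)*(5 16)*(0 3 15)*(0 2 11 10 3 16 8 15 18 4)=(0 4)(2 11 10 3 18 17 5 8 15)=[4, 1, 11, 18, 0, 8, 6, 7, 15, 9, 3, 10, 12, 13, 14, 2, 16, 5, 17]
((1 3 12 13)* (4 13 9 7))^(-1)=(1 13 4 7 9 12 3)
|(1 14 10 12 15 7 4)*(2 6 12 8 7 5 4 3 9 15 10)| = 13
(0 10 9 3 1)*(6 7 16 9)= (0 10 6 7 16 9 3 1)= [10, 0, 2, 1, 4, 5, 7, 16, 8, 3, 6, 11, 12, 13, 14, 15, 9]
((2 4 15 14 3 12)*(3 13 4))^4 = (15)(2 3 12)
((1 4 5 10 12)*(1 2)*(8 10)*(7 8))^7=(1 2 12 10 8 7 5 4)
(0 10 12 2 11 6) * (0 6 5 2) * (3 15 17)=(0 10 12)(2 11 5)(3 15 17)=[10, 1, 11, 15, 4, 2, 6, 7, 8, 9, 12, 5, 0, 13, 14, 17, 16, 3]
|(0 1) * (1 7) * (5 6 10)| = 3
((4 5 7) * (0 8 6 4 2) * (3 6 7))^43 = (0 2 7 8)(3 5 4 6)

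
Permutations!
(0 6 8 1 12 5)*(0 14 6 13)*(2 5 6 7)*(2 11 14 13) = (0 2 5 13)(1 12 6 8)(7 11 14) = [2, 12, 5, 3, 4, 13, 8, 11, 1, 9, 10, 14, 6, 0, 7]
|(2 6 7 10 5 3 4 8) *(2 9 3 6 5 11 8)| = 10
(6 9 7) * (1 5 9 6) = [0, 5, 2, 3, 4, 9, 6, 1, 8, 7] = (1 5 9 7)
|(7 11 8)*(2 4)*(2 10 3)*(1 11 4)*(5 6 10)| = |(1 11 8 7 4 5 6 10 3 2)| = 10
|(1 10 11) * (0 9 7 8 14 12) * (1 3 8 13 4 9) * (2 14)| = 36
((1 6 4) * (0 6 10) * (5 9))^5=((0 6 4 1 10)(5 9))^5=(10)(5 9)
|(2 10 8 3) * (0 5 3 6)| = |(0 5 3 2 10 8 6)| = 7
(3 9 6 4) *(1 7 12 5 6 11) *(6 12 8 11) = (1 7 8 11)(3 9 6 4)(5 12) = [0, 7, 2, 9, 3, 12, 4, 8, 11, 6, 10, 1, 5]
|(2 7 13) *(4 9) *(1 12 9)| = |(1 12 9 4)(2 7 13)| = 12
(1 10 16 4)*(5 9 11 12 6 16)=(1 10 5 9 11 12 6 16 4)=[0, 10, 2, 3, 1, 9, 16, 7, 8, 11, 5, 12, 6, 13, 14, 15, 4]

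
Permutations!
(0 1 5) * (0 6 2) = [1, 5, 0, 3, 4, 6, 2] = (0 1 5 6 2)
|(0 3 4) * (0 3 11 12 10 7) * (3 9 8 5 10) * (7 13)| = 11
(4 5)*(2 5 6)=[0, 1, 5, 3, 6, 4, 2]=(2 5 4 6)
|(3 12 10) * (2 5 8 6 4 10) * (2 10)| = 15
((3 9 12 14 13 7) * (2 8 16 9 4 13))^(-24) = ((2 8 16 9 12 14)(3 4 13 7))^(-24) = (16)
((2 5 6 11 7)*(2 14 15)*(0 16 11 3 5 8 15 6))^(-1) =(0 5 3 6 14 7 11 16)(2 15 8)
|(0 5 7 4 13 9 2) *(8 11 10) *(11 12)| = |(0 5 7 4 13 9 2)(8 12 11 10)| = 28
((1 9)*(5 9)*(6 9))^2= (1 6)(5 9)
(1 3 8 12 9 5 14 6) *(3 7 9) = (1 7 9 5 14 6)(3 8 12) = [0, 7, 2, 8, 4, 14, 1, 9, 12, 5, 10, 11, 3, 13, 6]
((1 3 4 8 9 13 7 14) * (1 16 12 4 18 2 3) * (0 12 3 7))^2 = ((0 12 4 8 9 13)(2 7 14 16 3 18))^2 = (0 4 9)(2 14 3)(7 16 18)(8 13 12)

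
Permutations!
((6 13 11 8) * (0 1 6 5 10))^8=((0 1 6 13 11 8 5 10))^8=(13)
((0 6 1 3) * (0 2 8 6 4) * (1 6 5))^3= (0 4)(1 8 3 5 2)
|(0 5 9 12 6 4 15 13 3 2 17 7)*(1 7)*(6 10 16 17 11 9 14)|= |(0 5 14 6 4 15 13 3 2 11 9 12 10 16 17 1 7)|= 17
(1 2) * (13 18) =(1 2)(13 18) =[0, 2, 1, 3, 4, 5, 6, 7, 8, 9, 10, 11, 12, 18, 14, 15, 16, 17, 13]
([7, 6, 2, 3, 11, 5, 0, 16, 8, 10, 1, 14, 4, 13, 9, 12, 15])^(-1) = [6, 10, 2, 3, 12, 5, 1, 0, 8, 14, 9, 4, 15, 13, 11, 16, 7]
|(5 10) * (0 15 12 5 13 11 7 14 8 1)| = 11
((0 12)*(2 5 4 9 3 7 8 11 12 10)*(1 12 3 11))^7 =(0 3 2 8 4 12 11 10 7 5 1 9) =((0 10 2 5 4 9 11 3 7 8 1 12))^7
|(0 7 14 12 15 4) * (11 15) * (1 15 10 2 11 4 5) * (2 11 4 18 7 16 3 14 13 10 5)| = 15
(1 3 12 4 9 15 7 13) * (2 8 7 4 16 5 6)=(1 3 12 16 5 6 2 8 7 13)(4 9 15)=[0, 3, 8, 12, 9, 6, 2, 13, 7, 15, 10, 11, 16, 1, 14, 4, 5]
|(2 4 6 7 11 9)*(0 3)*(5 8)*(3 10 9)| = 18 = |(0 10 9 2 4 6 7 11 3)(5 8)|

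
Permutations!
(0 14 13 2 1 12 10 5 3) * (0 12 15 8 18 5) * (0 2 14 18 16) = (0 18 5 3 12 10 2 1 15 8 16)(13 14) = [18, 15, 1, 12, 4, 3, 6, 7, 16, 9, 2, 11, 10, 14, 13, 8, 0, 17, 5]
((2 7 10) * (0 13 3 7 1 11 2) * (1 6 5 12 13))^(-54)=(0 1 11 2 6 5 12 13 3 7 10)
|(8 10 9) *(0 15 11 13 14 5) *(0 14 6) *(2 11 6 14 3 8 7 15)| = 13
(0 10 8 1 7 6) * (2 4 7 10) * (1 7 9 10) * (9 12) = (0 2 4 12 9 10 8 7 6) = [2, 1, 4, 3, 12, 5, 0, 6, 7, 10, 8, 11, 9]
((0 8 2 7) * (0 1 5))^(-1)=(0 5 1 7 2 8)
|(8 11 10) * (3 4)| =|(3 4)(8 11 10)| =6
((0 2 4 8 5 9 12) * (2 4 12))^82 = ((0 4 8 5 9 2 12))^82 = (0 2 5 4 12 9 8)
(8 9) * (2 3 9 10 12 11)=(2 3 9 8 10 12 11)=[0, 1, 3, 9, 4, 5, 6, 7, 10, 8, 12, 2, 11]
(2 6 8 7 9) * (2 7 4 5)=(2 6 8 4 5)(7 9)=[0, 1, 6, 3, 5, 2, 8, 9, 4, 7]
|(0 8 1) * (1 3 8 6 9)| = 4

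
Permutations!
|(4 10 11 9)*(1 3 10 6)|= 7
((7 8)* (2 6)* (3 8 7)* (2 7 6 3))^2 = ((2 3 8)(6 7))^2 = (2 8 3)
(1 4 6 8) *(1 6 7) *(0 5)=[5, 4, 2, 3, 7, 0, 8, 1, 6]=(0 5)(1 4 7)(6 8)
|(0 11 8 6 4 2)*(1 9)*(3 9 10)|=12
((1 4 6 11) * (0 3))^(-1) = (0 3)(1 11 6 4)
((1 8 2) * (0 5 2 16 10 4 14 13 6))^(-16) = (0 10 5 4 2 14 1 13 8 6 16)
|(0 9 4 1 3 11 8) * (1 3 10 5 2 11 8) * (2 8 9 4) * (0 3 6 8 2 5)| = 11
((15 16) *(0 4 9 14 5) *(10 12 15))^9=(0 5 14 9 4)(10 12 15 16)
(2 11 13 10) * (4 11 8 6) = (2 8 6 4 11 13 10) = [0, 1, 8, 3, 11, 5, 4, 7, 6, 9, 2, 13, 12, 10]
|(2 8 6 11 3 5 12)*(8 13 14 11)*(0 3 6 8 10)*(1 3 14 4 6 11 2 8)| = 35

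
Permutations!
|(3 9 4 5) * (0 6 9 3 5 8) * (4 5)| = |(0 6 9 5 4 8)| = 6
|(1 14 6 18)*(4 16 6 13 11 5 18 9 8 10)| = |(1 14 13 11 5 18)(4 16 6 9 8 10)| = 6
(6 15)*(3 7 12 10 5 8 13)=(3 7 12 10 5 8 13)(6 15)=[0, 1, 2, 7, 4, 8, 15, 12, 13, 9, 5, 11, 10, 3, 14, 6]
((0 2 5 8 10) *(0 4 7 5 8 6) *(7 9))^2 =(0 8 4 7 6 2 10 9 5)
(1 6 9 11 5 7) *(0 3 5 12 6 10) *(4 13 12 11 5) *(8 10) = [3, 8, 2, 4, 13, 7, 9, 1, 10, 5, 0, 11, 6, 12] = (0 3 4 13 12 6 9 5 7 1 8 10)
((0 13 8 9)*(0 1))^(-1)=(0 1 9 8 13)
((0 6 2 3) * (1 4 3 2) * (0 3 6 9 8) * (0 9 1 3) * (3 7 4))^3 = ((0 1 3)(4 6 7)(8 9))^3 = (8 9)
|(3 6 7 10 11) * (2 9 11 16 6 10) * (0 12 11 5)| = 11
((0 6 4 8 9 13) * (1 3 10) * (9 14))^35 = ((0 6 4 8 14 9 13)(1 3 10))^35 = (14)(1 10 3)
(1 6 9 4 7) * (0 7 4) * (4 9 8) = (0 7 1 6 8 4 9) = [7, 6, 2, 3, 9, 5, 8, 1, 4, 0]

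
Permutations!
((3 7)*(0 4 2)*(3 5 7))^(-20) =((0 4 2)(5 7))^(-20) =(7)(0 4 2)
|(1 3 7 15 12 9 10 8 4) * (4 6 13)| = 11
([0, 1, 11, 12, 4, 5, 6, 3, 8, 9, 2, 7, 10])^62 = [0, 1, 7, 10, 4, 5, 6, 12, 8, 9, 11, 3, 2]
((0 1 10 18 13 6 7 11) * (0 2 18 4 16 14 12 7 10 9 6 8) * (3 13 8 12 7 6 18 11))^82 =((0 1 9 18 8)(2 11)(3 13 12 6 10 4 16 14 7))^82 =(0 9 8 1 18)(3 13 12 6 10 4 16 14 7)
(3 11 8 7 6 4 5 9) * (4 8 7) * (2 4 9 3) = (2 4 5 3 11 7 6 8 9) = [0, 1, 4, 11, 5, 3, 8, 6, 9, 2, 10, 7]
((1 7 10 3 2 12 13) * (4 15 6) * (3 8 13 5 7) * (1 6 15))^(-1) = ((15)(1 3 2 12 5 7 10 8 13 6 4))^(-1) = (15)(1 4 6 13 8 10 7 5 12 2 3)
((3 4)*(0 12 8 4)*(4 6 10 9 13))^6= (0 13 6)(3 9 8)(4 10 12)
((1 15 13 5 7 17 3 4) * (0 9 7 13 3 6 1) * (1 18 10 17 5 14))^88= (18)(0 3 1 13 7)(4 15 14 5 9)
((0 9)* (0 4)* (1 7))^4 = (0 9 4)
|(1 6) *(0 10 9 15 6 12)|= 7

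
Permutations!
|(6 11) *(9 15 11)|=4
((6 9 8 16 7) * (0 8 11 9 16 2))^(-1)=((0 8 2)(6 16 7)(9 11))^(-1)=(0 2 8)(6 7 16)(9 11)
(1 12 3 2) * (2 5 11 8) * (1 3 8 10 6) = (1 12 8 2 3 5 11 10 6) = [0, 12, 3, 5, 4, 11, 1, 7, 2, 9, 6, 10, 8]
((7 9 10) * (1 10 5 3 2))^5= (1 3 9 10 2 5 7)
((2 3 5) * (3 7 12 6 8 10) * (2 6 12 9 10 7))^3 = (12)(3 8 10 6 9 5 7)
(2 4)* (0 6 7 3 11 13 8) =(0 6 7 3 11 13 8)(2 4) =[6, 1, 4, 11, 2, 5, 7, 3, 0, 9, 10, 13, 12, 8]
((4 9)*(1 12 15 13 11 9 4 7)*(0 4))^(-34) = (1 12 15 13 11 9 7)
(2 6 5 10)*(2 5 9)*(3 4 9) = (2 6 3 4 9)(5 10) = [0, 1, 6, 4, 9, 10, 3, 7, 8, 2, 5]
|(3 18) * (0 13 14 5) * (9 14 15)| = 6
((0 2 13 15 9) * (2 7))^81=(0 13)(2 9)(7 15)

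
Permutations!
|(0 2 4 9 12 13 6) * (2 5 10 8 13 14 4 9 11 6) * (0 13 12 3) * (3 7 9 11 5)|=12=|(0 3)(2 11 6 13)(4 5 10 8 12 14)(7 9)|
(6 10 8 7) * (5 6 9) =(5 6 10 8 7 9) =[0, 1, 2, 3, 4, 6, 10, 9, 7, 5, 8]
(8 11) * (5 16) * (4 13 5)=(4 13 5 16)(8 11)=[0, 1, 2, 3, 13, 16, 6, 7, 11, 9, 10, 8, 12, 5, 14, 15, 4]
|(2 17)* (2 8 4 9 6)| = 6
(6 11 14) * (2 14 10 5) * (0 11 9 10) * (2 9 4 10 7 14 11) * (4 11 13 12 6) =(0 2 13 12 6 11)(4 10 5 9 7 14) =[2, 1, 13, 3, 10, 9, 11, 14, 8, 7, 5, 0, 6, 12, 4]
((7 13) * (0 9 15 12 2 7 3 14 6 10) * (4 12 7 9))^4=(0 9 3)(2 13 10)(4 15 14)(6 12 7)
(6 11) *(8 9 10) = [0, 1, 2, 3, 4, 5, 11, 7, 9, 10, 8, 6] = (6 11)(8 9 10)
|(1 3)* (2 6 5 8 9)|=10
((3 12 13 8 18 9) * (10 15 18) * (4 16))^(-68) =((3 12 13 8 10 15 18 9)(4 16))^(-68) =(3 10)(8 9)(12 15)(13 18)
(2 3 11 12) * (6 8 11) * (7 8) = (2 3 6 7 8 11 12) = [0, 1, 3, 6, 4, 5, 7, 8, 11, 9, 10, 12, 2]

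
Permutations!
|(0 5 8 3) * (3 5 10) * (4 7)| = 6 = |(0 10 3)(4 7)(5 8)|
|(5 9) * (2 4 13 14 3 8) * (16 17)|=|(2 4 13 14 3 8)(5 9)(16 17)|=6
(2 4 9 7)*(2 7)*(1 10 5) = [0, 10, 4, 3, 9, 1, 6, 7, 8, 2, 5] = (1 10 5)(2 4 9)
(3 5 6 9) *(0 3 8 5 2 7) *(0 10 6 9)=(0 3 2 7 10 6)(5 9 8)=[3, 1, 7, 2, 4, 9, 0, 10, 5, 8, 6]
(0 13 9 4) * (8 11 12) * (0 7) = (0 13 9 4 7)(8 11 12) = [13, 1, 2, 3, 7, 5, 6, 0, 11, 4, 10, 12, 8, 9]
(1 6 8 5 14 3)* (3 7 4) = (1 6 8 5 14 7 4 3) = [0, 6, 2, 1, 3, 14, 8, 4, 5, 9, 10, 11, 12, 13, 7]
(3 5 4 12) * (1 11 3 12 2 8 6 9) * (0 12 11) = [12, 0, 8, 5, 2, 4, 9, 7, 6, 1, 10, 3, 11] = (0 12 11 3 5 4 2 8 6 9 1)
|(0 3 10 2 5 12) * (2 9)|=7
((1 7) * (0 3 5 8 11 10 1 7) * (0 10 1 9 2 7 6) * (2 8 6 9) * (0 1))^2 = ((0 3 5 6 1 10 2 7 9 8 11))^2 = (0 5 1 2 9 11 3 6 10 7 8)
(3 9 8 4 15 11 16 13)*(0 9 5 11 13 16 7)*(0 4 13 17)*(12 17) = (0 9 8 13 3 5 11 7 4 15 12 17) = [9, 1, 2, 5, 15, 11, 6, 4, 13, 8, 10, 7, 17, 3, 14, 12, 16, 0]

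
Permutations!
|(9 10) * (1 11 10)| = |(1 11 10 9)| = 4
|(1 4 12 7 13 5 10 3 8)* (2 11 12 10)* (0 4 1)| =|(0 4 10 3 8)(2 11 12 7 13 5)| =30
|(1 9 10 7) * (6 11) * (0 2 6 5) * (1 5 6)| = 14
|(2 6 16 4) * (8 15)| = 4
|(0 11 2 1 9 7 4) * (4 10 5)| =|(0 11 2 1 9 7 10 5 4)| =9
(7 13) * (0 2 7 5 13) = (0 2 7)(5 13) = [2, 1, 7, 3, 4, 13, 6, 0, 8, 9, 10, 11, 12, 5]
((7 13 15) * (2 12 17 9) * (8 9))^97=((2 12 17 8 9)(7 13 15))^97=(2 17 9 12 8)(7 13 15)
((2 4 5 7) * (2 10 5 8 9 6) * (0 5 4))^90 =((0 5 7 10 4 8 9 6 2))^90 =(10)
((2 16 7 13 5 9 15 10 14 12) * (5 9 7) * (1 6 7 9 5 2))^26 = (16)(1 15 7 14 5)(6 10 13 12 9)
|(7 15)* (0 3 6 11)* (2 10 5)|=12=|(0 3 6 11)(2 10 5)(7 15)|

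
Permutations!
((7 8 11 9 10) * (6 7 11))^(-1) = (6 8 7)(9 11 10)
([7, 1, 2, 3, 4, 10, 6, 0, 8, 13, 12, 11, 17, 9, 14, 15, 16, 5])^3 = (0 7)(5 17 12 10)(9 13)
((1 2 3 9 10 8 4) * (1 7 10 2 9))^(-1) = (1 3 2 9)(4 8 10 7)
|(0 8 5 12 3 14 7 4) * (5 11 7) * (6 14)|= 5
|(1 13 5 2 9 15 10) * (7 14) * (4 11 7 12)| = |(1 13 5 2 9 15 10)(4 11 7 14 12)| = 35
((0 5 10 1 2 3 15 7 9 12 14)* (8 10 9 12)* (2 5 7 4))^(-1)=((0 7 12 14)(1 5 9 8 10)(2 3 15 4))^(-1)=(0 14 12 7)(1 10 8 9 5)(2 4 15 3)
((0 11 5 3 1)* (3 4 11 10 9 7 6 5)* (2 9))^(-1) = ((0 10 2 9 7 6 5 4 11 3 1))^(-1) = (0 1 3 11 4 5 6 7 9 2 10)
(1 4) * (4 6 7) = (1 6 7 4) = [0, 6, 2, 3, 1, 5, 7, 4]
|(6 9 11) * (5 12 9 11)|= |(5 12 9)(6 11)|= 6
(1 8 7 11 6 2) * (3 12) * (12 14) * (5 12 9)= (1 8 7 11 6 2)(3 14 9 5 12)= [0, 8, 1, 14, 4, 12, 2, 11, 7, 5, 10, 6, 3, 13, 9]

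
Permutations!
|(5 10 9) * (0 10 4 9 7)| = |(0 10 7)(4 9 5)| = 3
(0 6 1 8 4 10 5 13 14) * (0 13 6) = (1 8 4 10 5 6)(13 14) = [0, 8, 2, 3, 10, 6, 1, 7, 4, 9, 5, 11, 12, 14, 13]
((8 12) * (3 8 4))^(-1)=((3 8 12 4))^(-1)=(3 4 12 8)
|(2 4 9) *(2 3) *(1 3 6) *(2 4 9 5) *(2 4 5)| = 7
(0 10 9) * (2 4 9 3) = (0 10 3 2 4 9) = [10, 1, 4, 2, 9, 5, 6, 7, 8, 0, 3]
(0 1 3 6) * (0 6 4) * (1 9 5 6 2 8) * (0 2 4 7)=(0 9 5 6 4 2 8 1 3 7)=[9, 3, 8, 7, 2, 6, 4, 0, 1, 5]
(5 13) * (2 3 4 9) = (2 3 4 9)(5 13) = [0, 1, 3, 4, 9, 13, 6, 7, 8, 2, 10, 11, 12, 5]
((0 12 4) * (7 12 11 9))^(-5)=((0 11 9 7 12 4))^(-5)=(0 11 9 7 12 4)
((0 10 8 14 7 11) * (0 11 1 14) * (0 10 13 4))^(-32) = (0 13 4)(1 14 7)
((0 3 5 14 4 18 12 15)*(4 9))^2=((0 3 5 14 9 4 18 12 15))^2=(0 5 9 18 15 3 14 4 12)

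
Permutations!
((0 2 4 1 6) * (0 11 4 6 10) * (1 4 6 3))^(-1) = (0 10 1 3 2)(6 11)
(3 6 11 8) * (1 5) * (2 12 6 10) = [0, 5, 12, 10, 4, 1, 11, 7, 3, 9, 2, 8, 6] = (1 5)(2 12 6 11 8 3 10)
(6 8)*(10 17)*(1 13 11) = (1 13 11)(6 8)(10 17) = [0, 13, 2, 3, 4, 5, 8, 7, 6, 9, 17, 1, 12, 11, 14, 15, 16, 10]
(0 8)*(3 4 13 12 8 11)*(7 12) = (0 11 3 4 13 7 12 8) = [11, 1, 2, 4, 13, 5, 6, 12, 0, 9, 10, 3, 8, 7]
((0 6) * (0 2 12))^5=((0 6 2 12))^5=(0 6 2 12)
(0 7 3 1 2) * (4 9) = [7, 2, 0, 1, 9, 5, 6, 3, 8, 4] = (0 7 3 1 2)(4 9)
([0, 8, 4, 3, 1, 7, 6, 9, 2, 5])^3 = (9)(1 4 2 8)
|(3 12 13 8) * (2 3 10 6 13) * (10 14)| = 15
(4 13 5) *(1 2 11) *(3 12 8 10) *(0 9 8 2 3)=(0 9 8 10)(1 3 12 2 11)(4 13 5)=[9, 3, 11, 12, 13, 4, 6, 7, 10, 8, 0, 1, 2, 5]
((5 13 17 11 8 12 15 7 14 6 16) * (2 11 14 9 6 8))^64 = ((2 11)(5 13 17 14 8 12 15 7 9 6 16))^64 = (5 6 7 12 14 13 16 9 15 8 17)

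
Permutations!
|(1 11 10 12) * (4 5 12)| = 6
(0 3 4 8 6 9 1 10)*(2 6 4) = (0 3 2 6 9 1 10)(4 8) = [3, 10, 6, 2, 8, 5, 9, 7, 4, 1, 0]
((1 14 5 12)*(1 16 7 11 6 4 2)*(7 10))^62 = (1 11 12 2 7 5 4 10 14 6 16)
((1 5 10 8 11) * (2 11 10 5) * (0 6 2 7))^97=((0 6 2 11 1 7)(8 10))^97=(0 6 2 11 1 7)(8 10)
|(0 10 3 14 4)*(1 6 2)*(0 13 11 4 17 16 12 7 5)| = |(0 10 3 14 17 16 12 7 5)(1 6 2)(4 13 11)| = 9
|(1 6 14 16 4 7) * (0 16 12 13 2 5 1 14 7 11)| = |(0 16 4 11)(1 6 7 14 12 13 2 5)| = 8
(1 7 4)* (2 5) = (1 7 4)(2 5) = [0, 7, 5, 3, 1, 2, 6, 4]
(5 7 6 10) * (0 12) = (0 12)(5 7 6 10) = [12, 1, 2, 3, 4, 7, 10, 6, 8, 9, 5, 11, 0]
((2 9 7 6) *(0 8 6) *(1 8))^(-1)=(0 7 9 2 6 8 1)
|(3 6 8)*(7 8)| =4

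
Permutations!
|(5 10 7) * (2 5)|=|(2 5 10 7)|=4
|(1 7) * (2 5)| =2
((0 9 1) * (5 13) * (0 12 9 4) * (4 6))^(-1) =(0 4 6)(1 9 12)(5 13)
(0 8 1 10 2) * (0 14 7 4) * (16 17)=(0 8 1 10 2 14 7 4)(16 17)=[8, 10, 14, 3, 0, 5, 6, 4, 1, 9, 2, 11, 12, 13, 7, 15, 17, 16]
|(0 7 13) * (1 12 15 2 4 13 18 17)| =10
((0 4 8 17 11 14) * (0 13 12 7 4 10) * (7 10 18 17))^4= ((0 18 17 11 14 13 12 10)(4 8 7))^4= (0 14)(4 8 7)(10 11)(12 17)(13 18)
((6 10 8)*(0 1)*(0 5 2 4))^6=(10)(0 1 5 2 4)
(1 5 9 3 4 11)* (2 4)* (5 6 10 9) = (1 6 10 9 3 2 4 11) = [0, 6, 4, 2, 11, 5, 10, 7, 8, 3, 9, 1]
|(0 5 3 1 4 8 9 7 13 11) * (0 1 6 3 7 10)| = 10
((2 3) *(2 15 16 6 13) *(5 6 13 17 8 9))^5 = (17)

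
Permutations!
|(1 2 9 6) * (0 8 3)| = 12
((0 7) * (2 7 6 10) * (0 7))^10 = (0 10)(2 6)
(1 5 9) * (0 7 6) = [7, 5, 2, 3, 4, 9, 0, 6, 8, 1] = (0 7 6)(1 5 9)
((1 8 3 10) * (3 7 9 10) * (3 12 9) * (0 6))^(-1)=(0 6)(1 10 9 12 3 7 8)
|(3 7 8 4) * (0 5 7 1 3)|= 10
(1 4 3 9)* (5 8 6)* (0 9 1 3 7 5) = (0 9 3 1 4 7 5 8 6) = [9, 4, 2, 1, 7, 8, 0, 5, 6, 3]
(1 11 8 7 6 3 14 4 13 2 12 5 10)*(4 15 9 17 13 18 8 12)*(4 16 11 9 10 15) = (1 9 17 13 2 16 11 12 5 15 10)(3 14 4 18 8 7 6) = [0, 9, 16, 14, 18, 15, 3, 6, 7, 17, 1, 12, 5, 2, 4, 10, 11, 13, 8]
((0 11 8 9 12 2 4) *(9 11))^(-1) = (0 4 2 12 9)(8 11)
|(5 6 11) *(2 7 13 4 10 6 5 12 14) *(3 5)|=|(2 7 13 4 10 6 11 12 14)(3 5)|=18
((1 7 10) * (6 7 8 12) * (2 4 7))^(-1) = (1 10 7 4 2 6 12 8)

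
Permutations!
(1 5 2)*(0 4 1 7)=(0 4 1 5 2 7)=[4, 5, 7, 3, 1, 2, 6, 0]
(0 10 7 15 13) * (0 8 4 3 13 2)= (0 10 7 15 2)(3 13 8 4)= [10, 1, 0, 13, 3, 5, 6, 15, 4, 9, 7, 11, 12, 8, 14, 2]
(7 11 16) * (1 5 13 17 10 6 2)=(1 5 13 17 10 6 2)(7 11 16)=[0, 5, 1, 3, 4, 13, 2, 11, 8, 9, 6, 16, 12, 17, 14, 15, 7, 10]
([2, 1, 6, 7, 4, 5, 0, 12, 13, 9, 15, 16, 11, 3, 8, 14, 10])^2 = [6, 1, 0, 12, 4, 5, 2, 11, 3, 9, 14, 10, 16, 7, 13, 8, 15]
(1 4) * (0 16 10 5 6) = (0 16 10 5 6)(1 4) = [16, 4, 2, 3, 1, 6, 0, 7, 8, 9, 5, 11, 12, 13, 14, 15, 10]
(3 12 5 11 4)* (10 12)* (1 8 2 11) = [0, 8, 11, 10, 3, 1, 6, 7, 2, 9, 12, 4, 5] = (1 8 2 11 4 3 10 12 5)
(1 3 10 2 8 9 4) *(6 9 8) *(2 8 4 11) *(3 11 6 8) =(1 11 2 8 4)(3 10)(6 9) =[0, 11, 8, 10, 1, 5, 9, 7, 4, 6, 3, 2]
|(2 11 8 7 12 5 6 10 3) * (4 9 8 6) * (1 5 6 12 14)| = 42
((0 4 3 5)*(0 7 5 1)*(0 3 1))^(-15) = (0 4 1 3)(5 7)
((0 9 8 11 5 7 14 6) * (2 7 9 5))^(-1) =((0 5 9 8 11 2 7 14 6))^(-1) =(0 6 14 7 2 11 8 9 5)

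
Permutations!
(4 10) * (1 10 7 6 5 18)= [0, 10, 2, 3, 7, 18, 5, 6, 8, 9, 4, 11, 12, 13, 14, 15, 16, 17, 1]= (1 10 4 7 6 5 18)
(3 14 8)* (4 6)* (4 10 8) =(3 14 4 6 10 8) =[0, 1, 2, 14, 6, 5, 10, 7, 3, 9, 8, 11, 12, 13, 4]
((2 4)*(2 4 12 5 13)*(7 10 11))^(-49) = (2 13 5 12)(7 11 10)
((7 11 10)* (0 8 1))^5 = (0 1 8)(7 10 11)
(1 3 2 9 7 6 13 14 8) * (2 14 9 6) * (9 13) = [0, 3, 6, 14, 4, 5, 9, 2, 1, 7, 10, 11, 12, 13, 8] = (1 3 14 8)(2 6 9 7)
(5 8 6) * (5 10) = (5 8 6 10) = [0, 1, 2, 3, 4, 8, 10, 7, 6, 9, 5]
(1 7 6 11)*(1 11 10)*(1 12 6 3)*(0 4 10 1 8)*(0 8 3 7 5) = (0 4 10 12 6 1 5) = [4, 5, 2, 3, 10, 0, 1, 7, 8, 9, 12, 11, 6]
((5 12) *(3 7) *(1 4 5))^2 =(1 5)(4 12)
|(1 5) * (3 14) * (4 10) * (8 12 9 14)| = |(1 5)(3 8 12 9 14)(4 10)| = 10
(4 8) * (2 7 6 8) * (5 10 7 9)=(2 9 5 10 7 6 8 4)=[0, 1, 9, 3, 2, 10, 8, 6, 4, 5, 7]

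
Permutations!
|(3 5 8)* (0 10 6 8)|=6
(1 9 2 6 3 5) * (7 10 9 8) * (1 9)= (1 8 7 10)(2 6 3 5 9)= [0, 8, 6, 5, 4, 9, 3, 10, 7, 2, 1]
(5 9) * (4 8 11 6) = [0, 1, 2, 3, 8, 9, 4, 7, 11, 5, 10, 6] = (4 8 11 6)(5 9)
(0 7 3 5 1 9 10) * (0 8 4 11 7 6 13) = [6, 9, 2, 5, 11, 1, 13, 3, 4, 10, 8, 7, 12, 0] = (0 6 13)(1 9 10 8 4 11 7 3 5)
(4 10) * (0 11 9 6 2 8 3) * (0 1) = [11, 0, 8, 1, 10, 5, 2, 7, 3, 6, 4, 9] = (0 11 9 6 2 8 3 1)(4 10)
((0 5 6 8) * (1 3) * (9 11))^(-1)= (0 8 6 5)(1 3)(9 11)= ((0 5 6 8)(1 3)(9 11))^(-1)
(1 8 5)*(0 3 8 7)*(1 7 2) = (0 3 8 5 7)(1 2) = [3, 2, 1, 8, 4, 7, 6, 0, 5]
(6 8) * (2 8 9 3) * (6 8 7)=(2 7 6 9 3)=[0, 1, 7, 2, 4, 5, 9, 6, 8, 3]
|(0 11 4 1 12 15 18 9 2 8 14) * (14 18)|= 28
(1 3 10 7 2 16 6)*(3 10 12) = [0, 10, 16, 12, 4, 5, 1, 2, 8, 9, 7, 11, 3, 13, 14, 15, 6] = (1 10 7 2 16 6)(3 12)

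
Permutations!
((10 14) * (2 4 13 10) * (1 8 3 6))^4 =((1 8 3 6)(2 4 13 10 14))^4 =(2 14 10 13 4)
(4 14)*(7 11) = (4 14)(7 11) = [0, 1, 2, 3, 14, 5, 6, 11, 8, 9, 10, 7, 12, 13, 4]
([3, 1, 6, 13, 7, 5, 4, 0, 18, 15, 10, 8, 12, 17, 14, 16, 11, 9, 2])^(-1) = (0 7 4 6 2 18 8 11 16 15 9 17 13 3)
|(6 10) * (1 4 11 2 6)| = |(1 4 11 2 6 10)| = 6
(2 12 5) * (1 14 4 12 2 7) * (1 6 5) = (1 14 4 12)(5 7 6) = [0, 14, 2, 3, 12, 7, 5, 6, 8, 9, 10, 11, 1, 13, 4]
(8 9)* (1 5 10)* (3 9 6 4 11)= [0, 5, 2, 9, 11, 10, 4, 7, 6, 8, 1, 3]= (1 5 10)(3 9 8 6 4 11)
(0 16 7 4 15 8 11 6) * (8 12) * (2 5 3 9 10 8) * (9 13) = (0 16 7 4 15 12 2 5 3 13 9 10 8 11 6) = [16, 1, 5, 13, 15, 3, 0, 4, 11, 10, 8, 6, 2, 9, 14, 12, 7]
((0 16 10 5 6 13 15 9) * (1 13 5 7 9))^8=((0 16 10 7 9)(1 13 15)(5 6))^8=(0 7 16 9 10)(1 15 13)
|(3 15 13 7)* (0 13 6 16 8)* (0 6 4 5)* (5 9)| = 24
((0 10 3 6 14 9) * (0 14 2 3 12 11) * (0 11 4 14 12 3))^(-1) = (0 2 6 3 10)(4 12 9 14)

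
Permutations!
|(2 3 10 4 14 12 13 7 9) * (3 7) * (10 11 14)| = |(2 7 9)(3 11 14 12 13)(4 10)| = 30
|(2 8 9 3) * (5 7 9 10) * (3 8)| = 10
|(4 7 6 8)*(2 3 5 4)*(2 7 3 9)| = |(2 9)(3 5 4)(6 8 7)| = 6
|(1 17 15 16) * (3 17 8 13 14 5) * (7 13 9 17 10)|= |(1 8 9 17 15 16)(3 10 7 13 14 5)|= 6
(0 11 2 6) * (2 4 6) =[11, 1, 2, 3, 6, 5, 0, 7, 8, 9, 10, 4] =(0 11 4 6)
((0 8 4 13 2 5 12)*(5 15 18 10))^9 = ((0 8 4 13 2 15 18 10 5 12))^9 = (0 12 5 10 18 15 2 13 4 8)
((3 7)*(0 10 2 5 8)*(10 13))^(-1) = ((0 13 10 2 5 8)(3 7))^(-1) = (0 8 5 2 10 13)(3 7)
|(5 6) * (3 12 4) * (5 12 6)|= |(3 6 12 4)|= 4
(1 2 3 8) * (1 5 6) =(1 2 3 8 5 6) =[0, 2, 3, 8, 4, 6, 1, 7, 5]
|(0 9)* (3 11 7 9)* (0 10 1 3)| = 6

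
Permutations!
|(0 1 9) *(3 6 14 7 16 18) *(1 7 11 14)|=|(0 7 16 18 3 6 1 9)(11 14)|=8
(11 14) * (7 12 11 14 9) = (14)(7 12 11 9) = [0, 1, 2, 3, 4, 5, 6, 12, 8, 7, 10, 9, 11, 13, 14]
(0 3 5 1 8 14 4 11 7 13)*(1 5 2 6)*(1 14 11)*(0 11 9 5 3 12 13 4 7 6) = (0 12 13 11 6 14 7 4 1 8 9 5 3 2) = [12, 8, 0, 2, 1, 3, 14, 4, 9, 5, 10, 6, 13, 11, 7]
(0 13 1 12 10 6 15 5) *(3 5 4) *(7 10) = (0 13 1 12 7 10 6 15 4 3 5) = [13, 12, 2, 5, 3, 0, 15, 10, 8, 9, 6, 11, 7, 1, 14, 4]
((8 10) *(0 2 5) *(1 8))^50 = (0 5 2)(1 10 8)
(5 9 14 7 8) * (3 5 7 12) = [0, 1, 2, 5, 4, 9, 6, 8, 7, 14, 10, 11, 3, 13, 12] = (3 5 9 14 12)(7 8)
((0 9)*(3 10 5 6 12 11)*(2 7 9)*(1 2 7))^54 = (12) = ((0 7 9)(1 2)(3 10 5 6 12 11))^54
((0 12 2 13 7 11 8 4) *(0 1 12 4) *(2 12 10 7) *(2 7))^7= ((0 4 1 10 2 13 7 11 8))^7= (0 11 13 10 4 8 7 2 1)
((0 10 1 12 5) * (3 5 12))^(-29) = ((12)(0 10 1 3 5))^(-29) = (12)(0 10 1 3 5)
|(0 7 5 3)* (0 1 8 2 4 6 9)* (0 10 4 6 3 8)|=11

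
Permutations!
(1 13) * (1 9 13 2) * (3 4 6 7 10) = (1 2)(3 4 6 7 10)(9 13) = [0, 2, 1, 4, 6, 5, 7, 10, 8, 13, 3, 11, 12, 9]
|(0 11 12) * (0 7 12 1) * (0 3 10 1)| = |(0 11)(1 3 10)(7 12)| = 6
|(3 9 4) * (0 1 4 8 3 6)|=12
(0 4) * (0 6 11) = (0 4 6 11) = [4, 1, 2, 3, 6, 5, 11, 7, 8, 9, 10, 0]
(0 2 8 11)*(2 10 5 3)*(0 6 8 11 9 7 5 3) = [10, 1, 11, 2, 4, 0, 8, 5, 9, 7, 3, 6] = (0 10 3 2 11 6 8 9 7 5)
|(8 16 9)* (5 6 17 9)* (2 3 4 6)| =9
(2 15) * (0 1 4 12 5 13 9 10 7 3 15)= [1, 4, 0, 15, 12, 13, 6, 3, 8, 10, 7, 11, 5, 9, 14, 2]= (0 1 4 12 5 13 9 10 7 3 15 2)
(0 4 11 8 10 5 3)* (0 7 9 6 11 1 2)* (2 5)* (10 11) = (0 4 1 5 3 7 9 6 10 2)(8 11) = [4, 5, 0, 7, 1, 3, 10, 9, 11, 6, 2, 8]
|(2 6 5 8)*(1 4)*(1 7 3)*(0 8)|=|(0 8 2 6 5)(1 4 7 3)|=20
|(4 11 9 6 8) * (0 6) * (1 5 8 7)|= 9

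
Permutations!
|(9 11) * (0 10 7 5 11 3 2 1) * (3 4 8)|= |(0 10 7 5 11 9 4 8 3 2 1)|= 11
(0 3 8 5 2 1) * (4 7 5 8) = [3, 0, 1, 4, 7, 2, 6, 5, 8] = (8)(0 3 4 7 5 2 1)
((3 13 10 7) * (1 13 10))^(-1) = (1 13)(3 7 10)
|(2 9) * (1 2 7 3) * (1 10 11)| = 7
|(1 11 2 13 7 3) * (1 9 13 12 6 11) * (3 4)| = 20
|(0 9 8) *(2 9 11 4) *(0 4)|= |(0 11)(2 9 8 4)|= 4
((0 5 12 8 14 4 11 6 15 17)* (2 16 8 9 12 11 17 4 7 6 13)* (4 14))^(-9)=(17)(6 7 14 15)(9 12)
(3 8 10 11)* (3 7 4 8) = (4 8 10 11 7) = [0, 1, 2, 3, 8, 5, 6, 4, 10, 9, 11, 7]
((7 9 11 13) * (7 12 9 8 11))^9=((7 8 11 13 12 9))^9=(7 13)(8 12)(9 11)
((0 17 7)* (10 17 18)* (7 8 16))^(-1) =(0 7 16 8 17 10 18)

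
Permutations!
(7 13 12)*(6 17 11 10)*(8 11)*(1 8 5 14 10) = [0, 8, 2, 3, 4, 14, 17, 13, 11, 9, 6, 1, 7, 12, 10, 15, 16, 5] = (1 8 11)(5 14 10 6 17)(7 13 12)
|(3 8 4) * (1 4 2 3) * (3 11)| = 4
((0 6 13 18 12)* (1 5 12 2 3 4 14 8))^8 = ((0 6 13 18 2 3 4 14 8 1 5 12))^8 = (0 8 2)(1 3 6)(4 13 5)(12 14 18)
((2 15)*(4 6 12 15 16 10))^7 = ((2 16 10 4 6 12 15))^7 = (16)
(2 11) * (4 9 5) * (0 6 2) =(0 6 2 11)(4 9 5) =[6, 1, 11, 3, 9, 4, 2, 7, 8, 5, 10, 0]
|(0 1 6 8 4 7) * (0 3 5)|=|(0 1 6 8 4 7 3 5)|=8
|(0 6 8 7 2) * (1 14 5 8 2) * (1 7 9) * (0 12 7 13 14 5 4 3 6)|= |(1 5 8 9)(2 12 7 13 14 4 3 6)|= 8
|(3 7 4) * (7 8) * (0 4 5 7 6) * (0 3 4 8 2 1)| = 6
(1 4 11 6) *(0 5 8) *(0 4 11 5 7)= (0 7)(1 11 6)(4 5 8)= [7, 11, 2, 3, 5, 8, 1, 0, 4, 9, 10, 6]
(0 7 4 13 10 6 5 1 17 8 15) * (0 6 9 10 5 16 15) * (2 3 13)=(0 7 4 2 3 13 5 1 17 8)(6 16 15)(9 10)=[7, 17, 3, 13, 2, 1, 16, 4, 0, 10, 9, 11, 12, 5, 14, 6, 15, 8]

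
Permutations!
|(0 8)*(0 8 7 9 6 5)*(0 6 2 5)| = 6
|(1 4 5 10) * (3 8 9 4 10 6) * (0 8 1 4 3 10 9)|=12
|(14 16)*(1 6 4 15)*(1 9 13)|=6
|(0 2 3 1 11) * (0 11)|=|(11)(0 2 3 1)|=4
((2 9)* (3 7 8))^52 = ((2 9)(3 7 8))^52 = (9)(3 7 8)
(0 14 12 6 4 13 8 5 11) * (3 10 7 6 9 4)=(0 14 12 9 4 13 8 5 11)(3 10 7 6)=[14, 1, 2, 10, 13, 11, 3, 6, 5, 4, 7, 0, 9, 8, 12]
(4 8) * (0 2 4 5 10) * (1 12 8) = (0 2 4 1 12 8 5 10) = [2, 12, 4, 3, 1, 10, 6, 7, 5, 9, 0, 11, 8]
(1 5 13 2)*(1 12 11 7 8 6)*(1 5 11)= (1 11 7 8 6 5 13 2 12)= [0, 11, 12, 3, 4, 13, 5, 8, 6, 9, 10, 7, 1, 2]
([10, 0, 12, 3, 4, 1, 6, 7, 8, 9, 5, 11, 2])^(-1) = (0 1 5 10)(2 12)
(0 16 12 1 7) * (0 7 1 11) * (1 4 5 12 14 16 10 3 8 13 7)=(0 10 3 8 13 7 1 4 5 12 11)(14 16)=[10, 4, 2, 8, 5, 12, 6, 1, 13, 9, 3, 0, 11, 7, 16, 15, 14]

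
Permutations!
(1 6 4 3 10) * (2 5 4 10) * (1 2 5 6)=[0, 1, 6, 5, 3, 4, 10, 7, 8, 9, 2]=(2 6 10)(3 5 4)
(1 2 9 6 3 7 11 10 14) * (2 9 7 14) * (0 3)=[3, 9, 7, 14, 4, 5, 0, 11, 8, 6, 2, 10, 12, 13, 1]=(0 3 14 1 9 6)(2 7 11 10)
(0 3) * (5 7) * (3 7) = (0 7 5 3) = [7, 1, 2, 0, 4, 3, 6, 5]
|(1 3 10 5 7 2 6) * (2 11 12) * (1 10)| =14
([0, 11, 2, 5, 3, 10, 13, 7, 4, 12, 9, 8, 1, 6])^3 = [0, 4, 2, 9, 10, 12, 13, 7, 5, 11, 1, 3, 8, 6]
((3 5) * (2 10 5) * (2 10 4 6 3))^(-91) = ((2 4 6 3 10 5))^(-91) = (2 5 10 3 6 4)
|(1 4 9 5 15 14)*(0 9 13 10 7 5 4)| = |(0 9 4 13 10 7 5 15 14 1)| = 10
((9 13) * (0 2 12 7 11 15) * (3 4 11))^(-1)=(0 15 11 4 3 7 12 2)(9 13)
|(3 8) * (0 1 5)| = |(0 1 5)(3 8)| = 6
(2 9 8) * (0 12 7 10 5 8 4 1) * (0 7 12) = (12)(1 7 10 5 8 2 9 4) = [0, 7, 9, 3, 1, 8, 6, 10, 2, 4, 5, 11, 12]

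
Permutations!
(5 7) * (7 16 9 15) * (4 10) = (4 10)(5 16 9 15 7) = [0, 1, 2, 3, 10, 16, 6, 5, 8, 15, 4, 11, 12, 13, 14, 7, 9]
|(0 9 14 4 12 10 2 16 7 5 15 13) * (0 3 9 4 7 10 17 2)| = |(0 4 12 17 2 16 10)(3 9 14 7 5 15 13)| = 7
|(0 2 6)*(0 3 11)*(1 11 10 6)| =|(0 2 1 11)(3 10 6)| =12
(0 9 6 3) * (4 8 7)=(0 9 6 3)(4 8 7)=[9, 1, 2, 0, 8, 5, 3, 4, 7, 6]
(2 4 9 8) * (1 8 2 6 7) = [0, 8, 4, 3, 9, 5, 7, 1, 6, 2] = (1 8 6 7)(2 4 9)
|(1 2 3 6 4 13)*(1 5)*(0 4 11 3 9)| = |(0 4 13 5 1 2 9)(3 6 11)| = 21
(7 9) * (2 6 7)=(2 6 7 9)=[0, 1, 6, 3, 4, 5, 7, 9, 8, 2]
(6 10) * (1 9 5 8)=(1 9 5 8)(6 10)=[0, 9, 2, 3, 4, 8, 10, 7, 1, 5, 6]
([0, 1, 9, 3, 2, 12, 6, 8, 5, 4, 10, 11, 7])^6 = (5 7)(8 12)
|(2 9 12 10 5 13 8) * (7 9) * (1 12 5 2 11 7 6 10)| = |(1 12)(2 6 10)(5 13 8 11 7 9)| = 6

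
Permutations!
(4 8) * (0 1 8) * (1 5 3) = (0 5 3 1 8 4) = [5, 8, 2, 1, 0, 3, 6, 7, 4]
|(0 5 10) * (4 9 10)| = |(0 5 4 9 10)| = 5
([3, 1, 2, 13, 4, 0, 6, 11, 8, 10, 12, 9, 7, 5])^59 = (0 5 13 3)(7 12 10 9 11)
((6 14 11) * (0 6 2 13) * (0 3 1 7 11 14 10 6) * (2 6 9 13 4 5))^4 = ((14)(1 7 11 6 10 9 13 3)(2 4 5))^4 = (14)(1 10)(2 4 5)(3 6)(7 9)(11 13)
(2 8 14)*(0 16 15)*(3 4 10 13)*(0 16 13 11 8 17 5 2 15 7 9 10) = [13, 1, 17, 4, 0, 2, 6, 9, 14, 10, 11, 8, 12, 3, 15, 16, 7, 5] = (0 13 3 4)(2 17 5)(7 9 10 11 8 14 15 16)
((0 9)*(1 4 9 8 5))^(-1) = (0 9 4 1 5 8)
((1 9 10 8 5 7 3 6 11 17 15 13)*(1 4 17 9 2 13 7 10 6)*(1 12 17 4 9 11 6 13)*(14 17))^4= (3 15 14)(5 10 8)(7 17 12)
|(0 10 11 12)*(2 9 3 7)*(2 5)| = |(0 10 11 12)(2 9 3 7 5)| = 20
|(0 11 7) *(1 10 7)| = |(0 11 1 10 7)| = 5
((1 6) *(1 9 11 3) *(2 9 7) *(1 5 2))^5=(11)(1 7 6)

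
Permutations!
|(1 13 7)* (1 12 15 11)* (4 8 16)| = 6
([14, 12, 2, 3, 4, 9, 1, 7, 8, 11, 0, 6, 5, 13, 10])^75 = [0, 9, 2, 3, 4, 6, 5, 7, 8, 1, 10, 12, 11, 13, 14]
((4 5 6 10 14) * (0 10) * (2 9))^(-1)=((0 10 14 4 5 6)(2 9))^(-1)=(0 6 5 4 14 10)(2 9)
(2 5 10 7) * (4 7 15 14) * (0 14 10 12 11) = [14, 1, 5, 3, 7, 12, 6, 2, 8, 9, 15, 0, 11, 13, 4, 10] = (0 14 4 7 2 5 12 11)(10 15)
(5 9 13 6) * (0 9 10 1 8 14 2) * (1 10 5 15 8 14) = (0 9 13 6 15 8 1 14 2) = [9, 14, 0, 3, 4, 5, 15, 7, 1, 13, 10, 11, 12, 6, 2, 8]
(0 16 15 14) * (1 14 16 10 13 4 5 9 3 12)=(0 10 13 4 5 9 3 12 1 14)(15 16)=[10, 14, 2, 12, 5, 9, 6, 7, 8, 3, 13, 11, 1, 4, 0, 16, 15]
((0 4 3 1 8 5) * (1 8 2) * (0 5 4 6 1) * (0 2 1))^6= (8)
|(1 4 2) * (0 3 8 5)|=|(0 3 8 5)(1 4 2)|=12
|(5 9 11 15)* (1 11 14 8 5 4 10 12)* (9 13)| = 30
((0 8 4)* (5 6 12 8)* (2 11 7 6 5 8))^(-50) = (12)(0 8 4)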